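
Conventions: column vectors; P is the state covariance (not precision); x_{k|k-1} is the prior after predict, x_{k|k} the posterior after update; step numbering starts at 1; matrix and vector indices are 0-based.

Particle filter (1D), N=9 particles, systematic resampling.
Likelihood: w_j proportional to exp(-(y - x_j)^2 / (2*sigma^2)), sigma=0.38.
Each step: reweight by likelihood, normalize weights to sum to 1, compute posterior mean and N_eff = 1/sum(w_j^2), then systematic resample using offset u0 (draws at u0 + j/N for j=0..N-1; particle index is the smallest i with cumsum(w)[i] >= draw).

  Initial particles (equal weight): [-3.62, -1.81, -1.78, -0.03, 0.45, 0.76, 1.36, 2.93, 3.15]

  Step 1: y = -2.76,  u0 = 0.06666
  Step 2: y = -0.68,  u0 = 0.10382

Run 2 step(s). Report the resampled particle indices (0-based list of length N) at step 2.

step 1: w=[0.4915, 0.2796, 0.2288, 0.0000, 0.0000, 0.0000, 0.0000, 0.0000, 0.0000]  mean=-2.6928  Neff=2.6870  idx=[0, 0, 0, 0, 1, 1, 1, 2, 2]
step 2: w=[0.0000, 0.0000, 0.0000, 0.0000, 0.1811, 0.1811, 0.1811, 0.2283, 0.2283]  mean=-1.7963  Neff=4.9340  idx=[4, 5, 5, 6, 7, 7, 7, 8, 8]

resampled_idx = [4, 5, 5, 6, 7, 7, 7, 8, 8]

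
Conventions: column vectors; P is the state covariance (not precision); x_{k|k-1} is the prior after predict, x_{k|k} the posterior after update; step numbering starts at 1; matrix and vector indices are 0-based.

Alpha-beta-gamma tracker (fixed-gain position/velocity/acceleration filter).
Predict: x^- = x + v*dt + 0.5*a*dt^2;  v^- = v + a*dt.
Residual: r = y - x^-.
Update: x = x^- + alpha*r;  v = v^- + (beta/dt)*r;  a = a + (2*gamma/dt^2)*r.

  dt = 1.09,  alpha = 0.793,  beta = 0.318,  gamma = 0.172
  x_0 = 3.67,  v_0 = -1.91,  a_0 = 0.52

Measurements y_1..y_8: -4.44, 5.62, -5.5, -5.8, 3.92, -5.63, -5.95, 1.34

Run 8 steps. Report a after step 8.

a_post = 0.7585

step 1: x_pred=1.8970  r=-6.3370  x^+=-3.1282  v^+=-3.1920  a^+=-1.3148
step 2: x_pred=-7.3886  r=13.0086  x^+=2.9272  v^+=-0.8300  a^+=2.4517
step 3: x_pred=3.4790  r=-8.9790  x^+=-3.6413  v^+=-0.7772  a^+=-0.1481
step 4: x_pred=-4.5765  r=-1.2235  x^+=-5.5467  v^+=-1.2956  a^+=-0.5023
step 5: x_pred=-7.2573  r=11.1773  x^+=1.6063  v^+=1.4178  a^+=2.7339
step 6: x_pred=4.7757  r=-10.4057  x^+=-3.4760  v^+=1.3619  a^+=-0.2789
step 7: x_pred=-2.1572  r=-3.7928  x^+=-5.1649  v^+=-0.0486  a^+=-1.3771
step 8: x_pred=-6.0360  r=7.3760  x^+=-0.1868  v^+=0.6022  a^+=0.7585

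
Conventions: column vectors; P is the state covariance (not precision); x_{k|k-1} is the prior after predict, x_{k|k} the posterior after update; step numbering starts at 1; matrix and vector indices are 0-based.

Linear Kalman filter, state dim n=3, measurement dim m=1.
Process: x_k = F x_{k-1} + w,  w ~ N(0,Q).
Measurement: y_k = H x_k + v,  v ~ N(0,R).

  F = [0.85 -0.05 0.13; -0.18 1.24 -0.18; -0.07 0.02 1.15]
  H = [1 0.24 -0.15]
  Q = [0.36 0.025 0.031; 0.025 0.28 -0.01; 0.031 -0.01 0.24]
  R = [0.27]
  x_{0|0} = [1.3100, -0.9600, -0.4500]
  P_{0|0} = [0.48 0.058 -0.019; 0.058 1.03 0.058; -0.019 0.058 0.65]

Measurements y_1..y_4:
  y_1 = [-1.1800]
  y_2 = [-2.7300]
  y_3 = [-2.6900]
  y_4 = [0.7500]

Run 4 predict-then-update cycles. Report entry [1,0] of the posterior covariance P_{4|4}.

P_post[1,0] = -2.1721

step 1: x^-=[1.1030, -1.3452, -0.6284]  P^-=[0.7105 -0.0526 0.0782; -0.0526 1.8473 -0.0320; 0.0782 -0.0320 1.1080]  S=[1.0654]  K=[0.6440; 0.3712; -0.0898]  nu=[-2.0544]  x^+=[-0.2200, -2.1079, -0.4439]  P^+=[0.2686 -0.3074 0.1398; -0.3074 1.7005 0.0035; 0.1398 0.0035 1.0994]
step 2: x^-=[-0.1393, -2.4943, -0.5372]  P^-=[0.6339 -0.4980 0.3066; -0.4980 3.0837 -0.1864; 0.3066 -0.1864 1.6744]  S=[0.8016]  K=[0.5843; 0.3369; 0.0133]  nu=[-2.0726]  x^+=[-1.3504, -3.1924, -0.5648]  P^+=[0.3602 -0.6558 0.3003; -0.6558 2.9927 -0.1900; 0.3003 -0.1900 1.6743]
step 3: x^-=[-1.0616, -3.6139, -0.6189]  P^-=[0.7806 -1.0373 0.5447; -1.0373 5.3446 -0.5472; 0.5447 -0.5472 2.4019]  S=[0.7906]  K=[0.5691; 0.4142; 0.0672]  nu=[-0.8538]  x^+=[-1.5476, -3.9676, -0.6762]  P^+=[0.5245 -1.2237 0.5145; -1.2237 5.2089 -0.5692; 0.5145 -0.5692 2.3984]
step 4: x^-=[-1.2050, -4.5195, -0.7487]  P^-=[1.0176 -1.9227 0.8575; -1.9227 9.2176 -1.1697; 0.8575 -1.1697 3.3109]  S=[0.7971]  K=[0.5364; 0.5833; 0.1006]  nu=[2.9274]  x^+=[0.3652, -2.8120, -0.4542]  P^+=[0.7883 -2.1721 0.8145; -2.1721 8.9464 -1.2164; 0.8145 -1.2164 3.3028]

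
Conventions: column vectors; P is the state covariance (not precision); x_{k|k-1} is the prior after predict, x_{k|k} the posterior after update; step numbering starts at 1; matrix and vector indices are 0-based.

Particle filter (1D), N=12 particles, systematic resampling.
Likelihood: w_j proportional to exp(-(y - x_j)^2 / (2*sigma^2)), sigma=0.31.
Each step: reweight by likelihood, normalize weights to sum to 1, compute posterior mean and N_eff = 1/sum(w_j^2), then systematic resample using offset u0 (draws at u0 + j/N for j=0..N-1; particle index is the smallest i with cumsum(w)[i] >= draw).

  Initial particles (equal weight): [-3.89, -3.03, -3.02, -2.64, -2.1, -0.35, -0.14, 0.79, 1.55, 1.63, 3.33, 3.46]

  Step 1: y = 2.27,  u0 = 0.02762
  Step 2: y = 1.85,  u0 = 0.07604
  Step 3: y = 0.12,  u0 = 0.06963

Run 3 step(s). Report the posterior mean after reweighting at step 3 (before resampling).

step 1: w=[0.0000, 0.0000, 0.0000, 0.0000, 0.0000, 0.0000, 0.0000, 0.0001, 0.3554, 0.6260, 0.0152, 0.0033]  mean=1.6335  Neff=1.9291  idx=[8, 8, 8, 8, 9, 9, 9, 9, 9, 9, 9, 9]
step 2: w=[0.0718, 0.0718, 0.0718, 0.0718, 0.0891, 0.0891, 0.0891, 0.0891, 0.0891, 0.0891, 0.0891, 0.0891]  mean=1.6070  Neff=11.8856  idx=[1, 2, 3, 4, 5, 6, 7, 8, 9, 10, 10, 11]
step 3: w=[0.1771, 0.1771, 0.1771, 0.0521, 0.0521, 0.0521, 0.0521, 0.0521, 0.0521, 0.0521, 0.0521, 0.0521]  mean=1.5875  Neff=8.4398  idx=[0, 0, 1, 1, 2, 2, 3, 5, 6, 8, 10, 11]

post_mean = 1.5875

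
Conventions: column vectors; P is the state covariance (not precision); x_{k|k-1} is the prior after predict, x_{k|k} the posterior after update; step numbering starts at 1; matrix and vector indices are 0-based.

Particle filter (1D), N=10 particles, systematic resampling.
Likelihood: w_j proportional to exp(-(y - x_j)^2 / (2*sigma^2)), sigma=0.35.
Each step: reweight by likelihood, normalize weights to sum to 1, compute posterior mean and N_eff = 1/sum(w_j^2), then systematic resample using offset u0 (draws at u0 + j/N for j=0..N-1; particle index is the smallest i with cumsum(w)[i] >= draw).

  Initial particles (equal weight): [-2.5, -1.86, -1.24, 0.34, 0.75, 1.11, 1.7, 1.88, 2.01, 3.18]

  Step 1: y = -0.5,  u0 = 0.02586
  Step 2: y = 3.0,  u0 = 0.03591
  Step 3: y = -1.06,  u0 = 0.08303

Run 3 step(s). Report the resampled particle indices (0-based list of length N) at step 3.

step 1: w=[0.0000, 0.0032, 0.6469, 0.3395, 0.0103, 0.0002, 0.0000, 0.0000, 0.0000, 0.0000]  mean=-0.6848  Neff=1.8731  idx=[2, 2, 2, 2, 2, 2, 2, 3, 3, 3]
step 2: w=[0.0000, 0.0000, 0.0000, 0.0000, 0.0000, 0.0000, 0.0000, 0.3333, 0.3333, 0.3333]  mean=0.3400  Neff=3.0000  idx=[7, 7, 7, 8, 8, 8, 8, 9, 9, 9]
step 3: w=[0.1000, 0.1000, 0.1000, 0.1000, 0.1000, 0.1000, 0.1000, 0.1000, 0.1000, 0.1000]  mean=0.3400  Neff=10.0000  idx=[0, 1, 2, 3, 4, 5, 6, 7, 8, 9]

resampled_idx = [0, 1, 2, 3, 4, 5, 6, 7, 8, 9]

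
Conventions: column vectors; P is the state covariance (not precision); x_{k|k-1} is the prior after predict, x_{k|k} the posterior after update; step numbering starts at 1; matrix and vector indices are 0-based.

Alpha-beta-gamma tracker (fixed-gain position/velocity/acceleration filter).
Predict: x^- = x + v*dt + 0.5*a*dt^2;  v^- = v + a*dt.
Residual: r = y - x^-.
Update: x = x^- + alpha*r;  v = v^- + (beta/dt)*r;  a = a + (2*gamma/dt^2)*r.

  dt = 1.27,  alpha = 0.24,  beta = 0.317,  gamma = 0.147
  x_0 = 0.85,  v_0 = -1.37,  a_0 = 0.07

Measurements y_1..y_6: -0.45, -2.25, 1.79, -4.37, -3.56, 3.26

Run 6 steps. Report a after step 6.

step 1: x_pred=-0.8334  r=0.3834  x^+=-0.7414  v^+=-1.1854  a^+=0.1399
step 2: x_pred=-2.1340  r=-0.1160  x^+=-2.1619  v^+=-1.0367  a^+=0.1188
step 3: x_pred=-3.3827  r=5.1727  x^+=-2.1412  v^+=0.4053  a^+=1.0616
step 4: x_pred=-0.7704  r=-3.5996  x^+=-1.6343  v^+=0.8551  a^+=0.4055
step 5: x_pred=-0.2213  r=-3.3387  x^+=-1.0226  v^+=0.5367  a^+=-0.2031
step 6: x_pred=-0.5048  r=3.7648  x^+=0.3988  v^+=1.2185  a^+=0.4832

a_post = 0.4832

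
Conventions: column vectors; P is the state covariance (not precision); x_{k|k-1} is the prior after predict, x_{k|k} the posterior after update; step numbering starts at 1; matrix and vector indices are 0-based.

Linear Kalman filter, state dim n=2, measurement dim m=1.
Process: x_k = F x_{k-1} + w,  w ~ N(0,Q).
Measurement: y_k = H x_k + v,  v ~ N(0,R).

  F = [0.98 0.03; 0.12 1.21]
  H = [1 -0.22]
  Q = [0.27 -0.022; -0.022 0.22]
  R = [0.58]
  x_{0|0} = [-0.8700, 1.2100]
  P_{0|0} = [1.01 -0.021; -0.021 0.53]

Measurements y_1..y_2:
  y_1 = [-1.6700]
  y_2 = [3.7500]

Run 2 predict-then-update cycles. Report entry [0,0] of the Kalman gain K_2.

step 1: x^-=[-0.8163, 1.3597]  P^-=[1.2392 0.0910; 0.0910 1.0044]  S=[1.8278]  K=[0.6670; -0.0711]  nu=[-0.5546]  x^+=[-1.1862, 1.3991]  P^+=[0.4260 0.1777; 0.1777 0.9952]
step 2: x^-=[-1.1205, 1.5506]  P^-=[0.6905 0.2756; 0.2756 1.7348]  S=[1.2332]  K=[0.5107; -0.0860]  nu=[5.2116]  x^+=[1.5413, 1.1023]  P^+=[0.3688 0.3298; 0.3298 1.7257]

K[0,0] = 0.5107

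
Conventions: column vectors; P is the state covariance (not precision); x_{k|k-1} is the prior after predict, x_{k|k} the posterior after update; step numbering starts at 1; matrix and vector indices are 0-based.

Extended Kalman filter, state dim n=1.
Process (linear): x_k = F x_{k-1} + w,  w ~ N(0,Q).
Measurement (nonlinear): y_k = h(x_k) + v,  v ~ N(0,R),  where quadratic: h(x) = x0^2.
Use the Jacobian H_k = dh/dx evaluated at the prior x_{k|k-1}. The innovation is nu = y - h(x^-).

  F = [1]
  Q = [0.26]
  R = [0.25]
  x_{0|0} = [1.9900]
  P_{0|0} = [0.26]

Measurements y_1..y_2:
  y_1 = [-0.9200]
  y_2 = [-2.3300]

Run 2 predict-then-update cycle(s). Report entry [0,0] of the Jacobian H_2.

step 1: x^-=[1.9900]  P^-=[0.5200]  H_jac=[3.9800]  S=[8.4870]  K=[0.2439]  nu=[-4.8801]  x^+=[0.8000]  P^+=[0.0153]
step 2: x^-=[0.8000]  P^-=[0.2753]  H_jac=[1.5999]  S=[0.9547]  K=[0.4614]  nu=[-2.9699]  x^+=[-0.5703]  P^+=[0.0721]

H_jac[0,0] = 1.5999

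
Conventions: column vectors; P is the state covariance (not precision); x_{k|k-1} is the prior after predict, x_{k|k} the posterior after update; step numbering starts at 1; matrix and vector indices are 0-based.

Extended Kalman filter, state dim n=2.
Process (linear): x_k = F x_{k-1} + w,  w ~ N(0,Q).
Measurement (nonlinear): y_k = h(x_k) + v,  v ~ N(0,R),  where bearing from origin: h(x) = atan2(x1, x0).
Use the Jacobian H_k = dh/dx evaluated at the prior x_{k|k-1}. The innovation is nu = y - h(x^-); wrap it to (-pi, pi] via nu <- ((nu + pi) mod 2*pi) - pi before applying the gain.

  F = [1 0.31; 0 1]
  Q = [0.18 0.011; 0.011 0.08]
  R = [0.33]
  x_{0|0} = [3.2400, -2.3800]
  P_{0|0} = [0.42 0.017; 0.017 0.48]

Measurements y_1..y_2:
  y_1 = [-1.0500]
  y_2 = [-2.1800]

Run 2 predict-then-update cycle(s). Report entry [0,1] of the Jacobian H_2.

H_jac[0,1] = 0.1828

step 1: x^-=[2.5022, -2.3800]  P^-=[0.6567 0.1768; 0.1768 0.5600]  H_jac=[0.1996 0.2098]  S=[0.3956]  K=[0.4250; 0.3862]  nu=[-0.2896]  x^+=[2.3791, -2.4919]  P^+=[0.5852 0.1119; 0.1119 0.5010]
step 2: x^-=[1.6066, -2.4919]  P^-=[0.8827 0.2782; 0.2782 0.5810]  H_jac=[0.2835 0.1828]  S=[0.4492]  K=[0.6703; 0.4120]  nu=[-1.1819]  x^+=[0.8144, -2.9787]  P^+=[0.6809 0.1541; 0.1541 0.5048]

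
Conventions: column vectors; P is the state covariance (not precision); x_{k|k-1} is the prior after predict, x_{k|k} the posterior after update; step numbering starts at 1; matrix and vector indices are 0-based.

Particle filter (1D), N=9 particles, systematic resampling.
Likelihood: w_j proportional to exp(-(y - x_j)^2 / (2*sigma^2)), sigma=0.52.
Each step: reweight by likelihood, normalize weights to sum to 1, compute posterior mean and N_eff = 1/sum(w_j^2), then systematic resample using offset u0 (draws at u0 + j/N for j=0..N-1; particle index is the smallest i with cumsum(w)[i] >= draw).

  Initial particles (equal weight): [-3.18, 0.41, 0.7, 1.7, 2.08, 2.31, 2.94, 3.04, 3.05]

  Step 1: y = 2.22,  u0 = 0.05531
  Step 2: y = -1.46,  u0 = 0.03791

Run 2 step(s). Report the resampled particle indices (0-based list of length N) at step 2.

step 1: w=[0.0000, 0.0007, 0.0040, 0.1721, 0.2737, 0.2796, 0.1088, 0.0818, 0.0794]  mean=2.3215  Neff=4.8187  idx=[3, 3, 4, 4, 5, 5, 5, 6, 8]
step 2: w=[0.4952, 0.4952, 0.0045, 0.0045, 0.0002, 0.0002, 0.0002, 0.0000, 0.0000]  mean=1.7038  Neff=2.0385  idx=[0, 0, 0, 0, 0, 1, 1, 1, 1]

resampled_idx = [0, 0, 0, 0, 0, 1, 1, 1, 1]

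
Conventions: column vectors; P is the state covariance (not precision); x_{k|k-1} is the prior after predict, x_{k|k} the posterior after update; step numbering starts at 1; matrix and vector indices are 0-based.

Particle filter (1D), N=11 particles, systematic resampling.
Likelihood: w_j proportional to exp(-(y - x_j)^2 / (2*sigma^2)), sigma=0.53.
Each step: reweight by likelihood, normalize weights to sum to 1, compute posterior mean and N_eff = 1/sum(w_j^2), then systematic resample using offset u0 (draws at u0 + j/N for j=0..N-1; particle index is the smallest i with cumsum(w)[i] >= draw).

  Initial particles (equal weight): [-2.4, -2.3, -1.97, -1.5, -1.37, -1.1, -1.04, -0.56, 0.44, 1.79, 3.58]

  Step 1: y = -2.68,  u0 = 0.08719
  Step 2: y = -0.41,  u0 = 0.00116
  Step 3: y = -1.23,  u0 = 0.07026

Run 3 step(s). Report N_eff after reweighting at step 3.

N_eff = 10.1785

step 1: w=[0.3949, 0.3512, 0.1851, 0.0381, 0.0214, 0.0053, 0.0038, 0.0002, 0.0000, 0.0000, 0.0000]  mean=-2.2166  Neff=3.1693  idx=[0, 0, 0, 0, 1, 1, 1, 1, 2, 2, 6]
step 2: w=[0.0016, 0.0016, 0.0016, 0.0016, 0.0033, 0.0033, 0.0033, 0.0033, 0.0248, 0.0248, 0.9308]  mean=-1.1115  Neff=1.1526  idx=[0, 10, 10, 10, 10, 10, 10, 10, 10, 10, 10]
step 3: w=[0.0092, 0.0991, 0.0991, 0.0991, 0.0991, 0.0991, 0.0991, 0.0991, 0.0991, 0.0991, 0.0991]  mean=-1.0526  Neff=10.1785  idx=[1, 2, 3, 4, 5, 6, 7, 8, 8, 9, 10]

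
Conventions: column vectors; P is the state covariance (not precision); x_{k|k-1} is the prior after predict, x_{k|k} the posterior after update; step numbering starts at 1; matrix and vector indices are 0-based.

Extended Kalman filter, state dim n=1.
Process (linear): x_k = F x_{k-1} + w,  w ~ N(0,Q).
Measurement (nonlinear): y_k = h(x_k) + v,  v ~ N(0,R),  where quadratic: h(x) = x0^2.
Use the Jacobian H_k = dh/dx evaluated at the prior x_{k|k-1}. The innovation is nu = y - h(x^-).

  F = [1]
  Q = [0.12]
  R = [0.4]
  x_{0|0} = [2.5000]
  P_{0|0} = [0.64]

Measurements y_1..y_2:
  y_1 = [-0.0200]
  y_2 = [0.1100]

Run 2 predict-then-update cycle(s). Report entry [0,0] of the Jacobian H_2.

step 1: x^-=[2.5000]  P^-=[0.7600]  H_jac=[5.0000]  S=[19.4000]  K=[0.1959]  nu=[-6.2700]  x^+=[1.2719]  P^+=[0.0157]
step 2: x^-=[1.2719]  P^-=[0.1357]  H_jac=[2.5437]  S=[1.2778]  K=[0.2701]  nu=[-1.5076]  x^+=[0.8647]  P^+=[0.0425]

H_jac[0,0] = 2.5437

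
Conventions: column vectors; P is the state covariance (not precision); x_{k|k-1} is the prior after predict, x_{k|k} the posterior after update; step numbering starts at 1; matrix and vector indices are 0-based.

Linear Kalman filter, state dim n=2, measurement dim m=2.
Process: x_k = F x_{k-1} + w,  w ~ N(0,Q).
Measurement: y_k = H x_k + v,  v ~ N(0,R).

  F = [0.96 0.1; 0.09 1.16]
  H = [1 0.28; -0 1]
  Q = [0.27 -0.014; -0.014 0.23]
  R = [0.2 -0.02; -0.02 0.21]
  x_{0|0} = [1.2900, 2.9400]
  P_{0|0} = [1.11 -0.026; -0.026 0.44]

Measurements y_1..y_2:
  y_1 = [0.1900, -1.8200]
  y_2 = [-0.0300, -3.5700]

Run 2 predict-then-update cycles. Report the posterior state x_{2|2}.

x_post = [0.5785, -2.6831]

step 1: x^-=[1.5324, 3.5265]  P^-=[1.2924 0.1038; 0.1038 0.8256]  S=[1.6152 0.3149; 0.3149 1.0356]  K=[0.8489 -0.1580; 0.0552 0.7804]  nu=[-2.3298, -5.3465]  x^+=[0.3991, -0.7747]  P^+=[0.1870 -0.0502; -0.0502 0.1628]
step 2: x^-=[0.3057, -0.8627]  P^-=[0.4343 -0.0353; -0.0353 0.4401]  S=[0.6491 0.0680; 0.0680 0.6501]  K=[0.6669 -0.1240; 0.0654 0.6701]  nu=[-0.0941, -2.7073]  x^+=[0.5785, -2.6831]  P^+=[0.1469 -0.0394; -0.0394 0.1394]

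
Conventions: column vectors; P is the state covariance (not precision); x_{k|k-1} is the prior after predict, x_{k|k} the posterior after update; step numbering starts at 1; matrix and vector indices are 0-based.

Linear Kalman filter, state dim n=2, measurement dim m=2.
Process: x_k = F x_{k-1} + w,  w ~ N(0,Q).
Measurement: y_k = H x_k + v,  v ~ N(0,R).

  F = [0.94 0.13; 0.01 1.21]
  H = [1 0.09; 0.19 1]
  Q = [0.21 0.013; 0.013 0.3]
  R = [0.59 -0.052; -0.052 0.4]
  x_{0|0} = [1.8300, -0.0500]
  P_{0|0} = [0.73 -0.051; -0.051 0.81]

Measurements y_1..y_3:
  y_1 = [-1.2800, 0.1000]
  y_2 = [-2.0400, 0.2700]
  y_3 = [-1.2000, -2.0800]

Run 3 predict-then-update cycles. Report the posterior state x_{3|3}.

x_post = [-1.0736, -1.1352]

step 1: x^-=[1.7137, -0.0422]  P^-=[0.8563 0.0892; 0.0892 1.4848]  S=[1.4743 0.3350; 0.3350 1.9496]  K=[0.5795 0.0296; -0.0249 0.7746]  nu=[-2.9899, -0.1834]  x^+=[-0.0243, -0.1099]  P^+=[0.3480 -0.0844; -0.0844 0.3272]
step 2: x^-=[-0.0372, -0.1332]  P^-=[0.5024 -0.0284; -0.0284 0.7770]  S=[1.0935 0.0845; 0.0845 1.1843]  K=[0.4552 0.0242; -0.0124 0.6524]  nu=[-1.9908, 0.4102]  x^+=[-0.9335, 0.1592]  P^+=[0.2732 -0.0659; -0.0659 0.2741]
step 3: x^-=[-0.8568, 0.1833]  P^-=[0.4400 -0.0164; -0.0164 0.6998]  S=[1.0327 0.0779; 0.0779 1.1094]  K=[0.4223 0.0309; -0.0023 0.6281]  nu=[-0.3597, -2.1005]  x^+=[-1.0736, -1.1352]  P^+=[0.2527 -0.0576; -0.0576 0.2623]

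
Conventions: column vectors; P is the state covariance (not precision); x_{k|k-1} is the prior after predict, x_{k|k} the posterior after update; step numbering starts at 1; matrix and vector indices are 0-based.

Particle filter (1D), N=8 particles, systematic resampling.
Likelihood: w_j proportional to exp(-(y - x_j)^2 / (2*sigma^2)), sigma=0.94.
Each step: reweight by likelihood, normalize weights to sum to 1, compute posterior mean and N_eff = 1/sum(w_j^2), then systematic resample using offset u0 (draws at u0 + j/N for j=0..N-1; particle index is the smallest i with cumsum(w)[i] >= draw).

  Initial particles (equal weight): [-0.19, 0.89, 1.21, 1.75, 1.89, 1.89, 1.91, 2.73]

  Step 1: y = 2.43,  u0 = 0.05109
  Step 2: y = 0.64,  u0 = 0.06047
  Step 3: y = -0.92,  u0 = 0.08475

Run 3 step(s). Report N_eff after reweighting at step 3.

step 1: w=[0.0041, 0.0524, 0.0864, 0.1544, 0.1700, 0.1700, 0.1721, 0.1906]  mean=1.9122  Neff=6.3368  idx=[1, 3, 4, 4, 5, 6, 6, 7]
step 2: w=[0.2689, 0.1387, 0.1151, 0.1151, 0.1151, 0.1118, 0.1118, 0.0235]  mean=1.6259  Neff=6.3762  idx=[0, 0, 1, 2, 3, 4, 5, 6]
step 3: w=[0.4048, 0.4048, 0.0458, 0.0296, 0.0296, 0.0296, 0.0278, 0.0278]  mean=1.0750  Neff=2.9933  idx=[0, 0, 0, 1, 1, 1, 2, 6]

N_eff = 2.9933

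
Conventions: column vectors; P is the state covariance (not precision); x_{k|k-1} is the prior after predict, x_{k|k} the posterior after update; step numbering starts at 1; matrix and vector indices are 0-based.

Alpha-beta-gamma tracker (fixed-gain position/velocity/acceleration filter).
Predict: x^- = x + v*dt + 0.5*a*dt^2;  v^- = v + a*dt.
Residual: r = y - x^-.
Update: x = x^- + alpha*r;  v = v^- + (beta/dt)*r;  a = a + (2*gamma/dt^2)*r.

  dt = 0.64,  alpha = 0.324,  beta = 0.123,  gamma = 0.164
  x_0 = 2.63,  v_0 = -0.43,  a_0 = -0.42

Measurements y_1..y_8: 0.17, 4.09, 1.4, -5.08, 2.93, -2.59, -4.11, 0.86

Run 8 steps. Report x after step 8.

x_post = -2.3252

step 1: x_pred=2.2688  r=-2.0988  x^+=1.5888  v^+=-1.1022  a^+=-2.1007
step 2: x_pred=0.4532  r=3.6368  x^+=1.6315  v^+=-1.7476  a^+=0.8116
step 3: x_pred=0.6792  r=0.7208  x^+=0.9128  v^+=-1.0897  a^+=1.3888
step 4: x_pred=0.4998  r=-5.5798  x^+=-1.3081  v^+=-1.2732  a^+=-3.0794
step 5: x_pred=-2.7536  r=5.6836  x^+=-0.9121  v^+=-2.1517  a^+=1.4719
step 6: x_pred=-1.9877  r=-0.6023  x^+=-2.1829  v^+=-1.3255  a^+=0.9896
step 7: x_pred=-2.8285  r=-1.2815  x^+=-3.2437  v^+=-0.9384  a^+=-0.0366
step 8: x_pred=-3.8518  r=4.7118  x^+=-2.3252  v^+=-0.0563  a^+=3.7365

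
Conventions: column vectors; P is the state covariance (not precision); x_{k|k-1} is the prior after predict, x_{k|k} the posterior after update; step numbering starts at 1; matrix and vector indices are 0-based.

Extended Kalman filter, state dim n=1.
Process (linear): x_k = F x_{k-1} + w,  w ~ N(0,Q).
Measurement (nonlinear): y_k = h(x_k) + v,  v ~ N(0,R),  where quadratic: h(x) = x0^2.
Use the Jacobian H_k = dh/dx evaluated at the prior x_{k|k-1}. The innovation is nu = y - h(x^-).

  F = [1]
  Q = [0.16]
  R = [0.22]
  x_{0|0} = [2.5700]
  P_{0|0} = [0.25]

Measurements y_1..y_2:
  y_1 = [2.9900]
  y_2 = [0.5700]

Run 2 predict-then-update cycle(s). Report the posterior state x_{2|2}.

step 1: x^-=[2.5700]  P^-=[0.4100]  H_jac=[5.1400]  S=[11.0520]  K=[0.1907]  nu=[-3.6149]  x^+=[1.8807]  P^+=[0.0082]
step 2: x^-=[1.8807]  P^-=[0.1682]  H_jac=[3.7614]  S=[2.5992]  K=[0.2434]  nu=[-2.9671]  x^+=[1.1587]  P^+=[0.0142]

x_post = [1.1587]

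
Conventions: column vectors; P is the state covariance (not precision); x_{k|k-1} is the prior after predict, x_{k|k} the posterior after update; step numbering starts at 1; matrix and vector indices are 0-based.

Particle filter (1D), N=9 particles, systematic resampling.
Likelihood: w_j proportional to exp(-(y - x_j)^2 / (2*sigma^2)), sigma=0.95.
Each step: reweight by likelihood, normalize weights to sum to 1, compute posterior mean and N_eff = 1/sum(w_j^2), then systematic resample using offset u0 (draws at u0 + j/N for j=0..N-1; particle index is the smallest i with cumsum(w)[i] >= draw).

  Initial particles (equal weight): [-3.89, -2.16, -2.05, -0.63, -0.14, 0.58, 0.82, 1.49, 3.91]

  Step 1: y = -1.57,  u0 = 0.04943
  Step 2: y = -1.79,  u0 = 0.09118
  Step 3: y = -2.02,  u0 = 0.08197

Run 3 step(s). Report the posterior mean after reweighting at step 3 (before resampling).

post_mean = -1.9923

step 1: w=[0.0180, 0.2929, 0.3126, 0.2177, 0.1144, 0.0274, 0.0150, 0.0020, 0.0000]  mean=-1.4655  Neff=4.0769  idx=[1, 1, 1, 2, 2, 2, 3, 3, 4]
step 2: w=[0.1355, 0.1355, 0.1355, 0.1408, 0.1408, 0.1408, 0.0694, 0.0694, 0.0323]  mean=-1.8359  Neff=7.9852  idx=[0, 1, 2, 3, 3, 4, 5, 6, 8]
step 3: w=[0.1328, 0.1328, 0.1328, 0.1342, 0.1342, 0.1342, 0.1342, 0.0460, 0.0189]  mean=-1.9923  Neff=7.8506  idx=[0, 1, 2, 3, 3, 4, 5, 6, 7]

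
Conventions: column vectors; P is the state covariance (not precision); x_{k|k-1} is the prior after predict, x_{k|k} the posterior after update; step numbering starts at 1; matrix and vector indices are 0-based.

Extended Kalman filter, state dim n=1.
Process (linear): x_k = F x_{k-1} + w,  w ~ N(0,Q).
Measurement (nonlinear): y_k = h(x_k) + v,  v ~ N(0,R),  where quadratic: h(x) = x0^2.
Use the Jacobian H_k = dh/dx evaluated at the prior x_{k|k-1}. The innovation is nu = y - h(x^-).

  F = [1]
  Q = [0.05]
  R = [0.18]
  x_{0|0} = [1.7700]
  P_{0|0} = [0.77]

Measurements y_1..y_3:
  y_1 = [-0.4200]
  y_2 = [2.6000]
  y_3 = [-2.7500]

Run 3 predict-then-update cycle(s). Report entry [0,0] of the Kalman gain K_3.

step 1: x^-=[1.7700]  P^-=[0.8200]  H_jac=[3.5400]  S=[10.4559]  K=[0.2776]  nu=[-3.5529]  x^+=[0.7836]  P^+=[0.0141]
step 2: x^-=[0.7836]  P^-=[0.0641]  H_jac=[1.5673]  S=[0.3375]  K=[0.2977]  nu=[1.9859]  x^+=[1.3749]  P^+=[0.0342]
step 3: x^-=[1.3749]  P^-=[0.0842]  H_jac=[2.7499]  S=[0.8167]  K=[0.2835]  nu=[-4.6405]  x^+=[0.0594]  P^+=[0.0186]

K[0,0] = 0.2835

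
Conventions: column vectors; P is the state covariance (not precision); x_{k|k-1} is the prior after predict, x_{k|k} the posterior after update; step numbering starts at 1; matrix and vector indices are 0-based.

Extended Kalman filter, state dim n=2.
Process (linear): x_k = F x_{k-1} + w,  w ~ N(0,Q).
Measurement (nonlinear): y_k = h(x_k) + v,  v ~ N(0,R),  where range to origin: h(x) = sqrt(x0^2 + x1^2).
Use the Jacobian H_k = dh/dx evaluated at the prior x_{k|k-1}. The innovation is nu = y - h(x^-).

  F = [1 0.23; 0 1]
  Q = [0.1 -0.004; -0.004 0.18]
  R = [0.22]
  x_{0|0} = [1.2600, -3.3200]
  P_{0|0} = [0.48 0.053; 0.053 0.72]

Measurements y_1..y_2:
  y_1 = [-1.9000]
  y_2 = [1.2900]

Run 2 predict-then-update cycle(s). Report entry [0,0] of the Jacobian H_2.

H_jac[0,0] = 0.8025

step 1: x^-=[0.4964, -3.3200]  P^-=[0.6425 0.2146; 0.2146 0.9000]  H_jac=[0.1479 -0.9890]  S=[1.0516]  K=[-0.1115; -0.8163]  nu=[-5.2569]  x^+=[1.0825, 0.9710]  P^+=[0.6294 0.1189; 0.1189 0.1994]
step 2: x^-=[1.3058, 0.9710]  P^-=[0.7946 0.1608; 0.1608 0.3794]  H_jac=[0.8025 0.5967]  S=[1.0207]  K=[0.7187; 0.3481]  nu=[-0.3372]  x^+=[1.0634, 0.8536]  P^+=[0.2674 -0.0946; -0.0946 0.2556]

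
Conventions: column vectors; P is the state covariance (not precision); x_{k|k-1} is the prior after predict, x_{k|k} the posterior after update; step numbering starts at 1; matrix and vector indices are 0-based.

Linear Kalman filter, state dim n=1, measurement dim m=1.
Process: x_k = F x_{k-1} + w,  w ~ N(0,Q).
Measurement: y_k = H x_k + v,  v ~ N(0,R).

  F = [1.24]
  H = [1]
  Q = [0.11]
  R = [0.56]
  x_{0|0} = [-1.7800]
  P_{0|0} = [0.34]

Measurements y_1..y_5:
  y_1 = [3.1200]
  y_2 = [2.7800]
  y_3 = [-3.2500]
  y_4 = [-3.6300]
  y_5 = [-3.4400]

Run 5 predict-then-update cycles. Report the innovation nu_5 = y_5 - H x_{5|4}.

innov = [-0.8654]

step 1: x^-=[-2.2072]  P^-=[0.6328]  S=[1.1928]  K=[0.5305]  nu=[5.3272]  x^+=[0.6189]  P^+=[0.2971]
step 2: x^-=[0.7675]  P^-=[0.5668]  S=[1.1268]  K=[0.5030]  nu=[2.0125]  x^+=[1.7798]  P^+=[0.2817]
step 3: x^-=[2.2070]  P^-=[0.5431]  S=[1.1031]  K=[0.4924]  nu=[-5.4570]  x^+=[-0.4798]  P^+=[0.2757]
step 4: x^-=[-0.5949]  P^-=[0.5339]  S=[1.0939]  K=[0.4881]  nu=[-3.0351]  x^+=[-2.0763]  P^+=[0.2733]
step 5: x^-=[-2.5746]  P^-=[0.5303]  S=[1.0903]  K=[0.4864]  nu=[-0.8654]  x^+=[-2.9955]  P^+=[0.2724]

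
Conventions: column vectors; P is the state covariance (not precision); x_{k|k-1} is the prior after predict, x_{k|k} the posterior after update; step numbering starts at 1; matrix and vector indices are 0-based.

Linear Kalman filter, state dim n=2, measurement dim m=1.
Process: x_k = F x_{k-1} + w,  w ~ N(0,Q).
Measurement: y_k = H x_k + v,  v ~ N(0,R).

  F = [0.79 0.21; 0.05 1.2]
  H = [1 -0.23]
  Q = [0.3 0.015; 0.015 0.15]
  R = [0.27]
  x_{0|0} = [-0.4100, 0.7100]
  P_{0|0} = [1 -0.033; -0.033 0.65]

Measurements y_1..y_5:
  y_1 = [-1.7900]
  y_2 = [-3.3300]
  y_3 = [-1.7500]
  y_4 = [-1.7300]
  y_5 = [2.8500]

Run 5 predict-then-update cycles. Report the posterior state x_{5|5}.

x_post = [2.3106, 3.9573]

step 1: x^-=[-0.1748, 0.8315]  P^-=[0.9418 0.1867; 0.1867 1.0845]  S=[1.1833]  K=[0.7596; -0.0530]  nu=[-1.4240]  x^+=[-1.2565, 0.9070]  P^+=[0.2590 0.2344; 0.2344 1.0812]
step 2: x^-=[-0.8021, 1.0256]  P^-=[0.5871 0.5223; 0.5223 1.7357]  S=[0.7086]  K=[0.6589; 0.1737]  nu=[-2.2920]  x^+=[-2.3124, 0.6274]  P^+=[0.2794 0.4412; 0.4412 1.7143]
step 3: x^-=[-1.6950, 0.6373]  P^-=[0.6964 0.8809; 0.8809 2.6723]  S=[0.7025]  K=[0.7028; 0.3791]  nu=[0.0916]  x^+=[-1.6306, 0.6720]  P^+=[0.3493 0.6938; 0.6938 2.5713]
step 4: x^-=[-1.1471, 0.7249]  P^-=[0.8616 1.3417; 1.3417 3.9368]  S=[0.7227]  K=[0.7652; 0.6037]  nu=[-0.4162]  x^+=[-1.4656, 0.4737]  P^+=[0.4384 1.0079; 1.0079 3.6734]
step 5: x^-=[-1.0583, 0.4951]  P^-=[1.0700 1.9241; 1.9241 5.5618]  S=[0.7492]  K=[0.8376; 0.8608]  nu=[4.0222]  x^+=[2.3106, 3.9573]  P^+=[0.5445 1.3839; 1.3839 5.0067]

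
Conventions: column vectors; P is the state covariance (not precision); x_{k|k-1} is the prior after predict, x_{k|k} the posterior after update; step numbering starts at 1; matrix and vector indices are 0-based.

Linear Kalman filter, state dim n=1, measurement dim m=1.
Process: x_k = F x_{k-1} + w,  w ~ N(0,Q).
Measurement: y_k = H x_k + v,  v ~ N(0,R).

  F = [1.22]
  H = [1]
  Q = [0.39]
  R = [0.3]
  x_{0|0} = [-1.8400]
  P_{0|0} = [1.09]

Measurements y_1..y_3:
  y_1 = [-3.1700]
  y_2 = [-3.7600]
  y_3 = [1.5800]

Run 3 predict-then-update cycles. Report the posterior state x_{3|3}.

step 1: x^-=[-2.2448]  P^-=[2.0124]  S=[2.3124]  K=[0.8703]  nu=[-0.9252]  x^+=[-3.0500]  P^+=[0.2611]
step 2: x^-=[-3.7210]  P^-=[0.7786]  S=[1.0786]  K=[0.7219]  nu=[-0.0390]  x^+=[-3.7491]  P^+=[0.2166]
step 3: x^-=[-4.5740]  P^-=[0.7123]  S=[1.0123]  K=[0.7037]  nu=[6.1540]  x^+=[-0.2437]  P^+=[0.2111]

x_post = [-0.2437]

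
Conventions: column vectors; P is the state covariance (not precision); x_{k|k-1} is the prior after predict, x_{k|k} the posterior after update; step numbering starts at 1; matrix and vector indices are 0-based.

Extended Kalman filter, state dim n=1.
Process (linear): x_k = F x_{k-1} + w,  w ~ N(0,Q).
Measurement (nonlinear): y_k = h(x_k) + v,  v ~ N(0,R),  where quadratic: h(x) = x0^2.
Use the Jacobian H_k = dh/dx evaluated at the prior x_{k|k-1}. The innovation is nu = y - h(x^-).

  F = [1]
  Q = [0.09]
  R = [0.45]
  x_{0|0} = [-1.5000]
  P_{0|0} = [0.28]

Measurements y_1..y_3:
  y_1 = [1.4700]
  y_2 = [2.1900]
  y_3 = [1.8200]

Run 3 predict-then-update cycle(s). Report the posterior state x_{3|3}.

x_post = [-1.3709]

step 1: x^-=[-1.5000]  P^-=[0.3700]  H_jac=[-3.0000]  S=[3.7800]  K=[-0.2937]  nu=[-0.7800]  x^+=[-1.2710]  P^+=[0.0440]
step 2: x^-=[-1.2710]  P^-=[0.1340]  H_jac=[-2.5419]  S=[1.3161]  K=[-0.2589]  nu=[0.5747]  x^+=[-1.4197]  P^+=[0.0458]
step 3: x^-=[-1.4197]  P^-=[0.1358]  H_jac=[-2.8395]  S=[1.5452]  K=[-0.2496]  nu=[-0.1956]  x^+=[-1.3709]  P^+=[0.0396]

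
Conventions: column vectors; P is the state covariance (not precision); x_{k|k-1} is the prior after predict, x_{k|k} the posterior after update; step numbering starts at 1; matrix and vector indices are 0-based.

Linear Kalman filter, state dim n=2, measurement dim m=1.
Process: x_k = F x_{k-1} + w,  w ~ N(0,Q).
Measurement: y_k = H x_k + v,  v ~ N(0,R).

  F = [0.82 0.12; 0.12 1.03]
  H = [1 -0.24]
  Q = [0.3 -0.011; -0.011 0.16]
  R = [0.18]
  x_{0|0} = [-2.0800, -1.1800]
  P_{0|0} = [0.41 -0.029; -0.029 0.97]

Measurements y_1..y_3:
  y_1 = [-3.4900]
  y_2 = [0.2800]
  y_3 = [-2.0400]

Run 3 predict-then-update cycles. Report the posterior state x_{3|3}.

x_post = [-1.9913, -1.7440]

step 1: x^-=[-1.8472, -1.4650]  P^-=[0.5839 0.1243; 0.1243 1.1878]  S=[0.7727]  K=[0.7171; -0.2080]  nu=[-1.9944]  x^+=[-3.2774, -1.0501]  P^+=[0.1866 0.2396; 0.2396 1.1544]
step 2: x^-=[-2.8135, -1.4749]  P^-=[0.4892 0.3559; 0.3559 1.4466]  S=[0.5817]  K=[0.6942; 0.0149]  nu=[2.7395]  x^+=[-0.9118, -1.4340]  P^+=[0.2089 0.3498; 0.3498 1.4465]
step 3: x^-=[-0.9198, -1.5865]  P^-=[0.5301 0.4888; 0.4888 1.7840]  S=[0.5783]  K=[0.7139; 0.1049]  nu=[-1.5010]  x^+=[-1.9913, -1.7440]  P^+=[0.2354 0.4455; 0.4455 1.7777]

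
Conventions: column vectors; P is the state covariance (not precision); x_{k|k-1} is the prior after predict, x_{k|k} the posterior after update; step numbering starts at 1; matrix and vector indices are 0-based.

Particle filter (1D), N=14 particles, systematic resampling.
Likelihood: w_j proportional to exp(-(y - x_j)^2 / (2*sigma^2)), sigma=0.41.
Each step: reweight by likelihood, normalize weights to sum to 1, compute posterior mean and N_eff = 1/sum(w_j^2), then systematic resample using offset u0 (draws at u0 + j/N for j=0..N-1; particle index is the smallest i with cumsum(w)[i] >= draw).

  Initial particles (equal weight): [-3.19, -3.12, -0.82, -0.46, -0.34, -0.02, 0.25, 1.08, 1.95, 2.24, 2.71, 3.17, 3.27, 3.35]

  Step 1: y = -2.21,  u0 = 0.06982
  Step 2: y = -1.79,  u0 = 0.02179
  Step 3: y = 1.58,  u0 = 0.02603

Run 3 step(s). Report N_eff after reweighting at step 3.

step 1: w=[0.3937, 0.5835, 0.0219, 0.0008, 0.0002, 0.0000, 0.0000, 0.0000, 0.0000, 0.0000, 0.0000, 0.0000, 0.0000, 0.0000]  mean=-3.0946  Neff=2.0165  idx=[0, 0, 0, 0, 0, 1, 1, 1, 1, 1, 1, 1, 1, 2]
step 2: w=[0.0251, 0.0251, 0.0251, 0.0251, 0.0251, 0.0443, 0.0443, 0.0443, 0.0443, 0.0443, 0.0443, 0.0443, 0.0443, 0.5201]  mean=-1.9326  Neff=3.4564  idx=[0, 3, 5, 7, 9, 10, 12, 13, 13, 13, 13, 13, 13, 13]
step 3: w=[0.0000, 0.0000, 0.0000, 0.0000, 0.0000, 0.0000, 0.0000, 0.1429, 0.1429, 0.1429, 0.1429, 0.1429, 0.1429, 0.1429]  mean=-0.8200  Neff=7.0000  idx=[7, 7, 8, 8, 9, 9, 10, 10, 11, 11, 12, 12, 13, 13]

N_eff = 7.0000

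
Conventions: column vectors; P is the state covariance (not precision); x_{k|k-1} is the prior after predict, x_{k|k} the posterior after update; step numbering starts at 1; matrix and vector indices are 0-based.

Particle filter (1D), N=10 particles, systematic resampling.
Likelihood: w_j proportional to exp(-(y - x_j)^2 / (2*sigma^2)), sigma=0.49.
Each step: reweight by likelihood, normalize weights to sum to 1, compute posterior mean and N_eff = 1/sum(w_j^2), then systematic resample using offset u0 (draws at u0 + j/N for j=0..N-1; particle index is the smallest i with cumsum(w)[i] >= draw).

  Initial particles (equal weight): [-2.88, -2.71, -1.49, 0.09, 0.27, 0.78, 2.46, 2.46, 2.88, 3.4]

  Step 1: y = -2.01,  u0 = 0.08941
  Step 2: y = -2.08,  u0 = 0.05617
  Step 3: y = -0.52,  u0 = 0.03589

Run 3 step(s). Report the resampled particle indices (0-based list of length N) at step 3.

step 1: w=[0.1819, 0.3171, 0.5009, 0.0001, 0.0000, 0.0000, 0.0000, 0.0000, 0.0000, 0.0000]  mean=-2.1295  Neff=2.6004  idx=[0, 1, 1, 1, 1, 2, 2, 2, 2, 2]
step 2: w=[0.0595, 0.0986, 0.0986, 0.0986, 0.0986, 0.1092, 0.1092, 0.1092, 0.1092, 0.1092]  mean=-2.0540  Neff=9.7968  idx=[0, 1, 2, 4, 5, 5, 6, 7, 8, 9]
step 3: w=[0.0000, 0.0001, 0.0001, 0.0001, 0.1666, 0.1666, 0.1666, 0.1666, 0.1666, 0.1666]  mean=-1.4902  Neff=6.0021  idx=[4, 4, 5, 6, 6, 7, 7, 8, 9, 9]

resampled_idx = [4, 4, 5, 6, 6, 7, 7, 8, 9, 9]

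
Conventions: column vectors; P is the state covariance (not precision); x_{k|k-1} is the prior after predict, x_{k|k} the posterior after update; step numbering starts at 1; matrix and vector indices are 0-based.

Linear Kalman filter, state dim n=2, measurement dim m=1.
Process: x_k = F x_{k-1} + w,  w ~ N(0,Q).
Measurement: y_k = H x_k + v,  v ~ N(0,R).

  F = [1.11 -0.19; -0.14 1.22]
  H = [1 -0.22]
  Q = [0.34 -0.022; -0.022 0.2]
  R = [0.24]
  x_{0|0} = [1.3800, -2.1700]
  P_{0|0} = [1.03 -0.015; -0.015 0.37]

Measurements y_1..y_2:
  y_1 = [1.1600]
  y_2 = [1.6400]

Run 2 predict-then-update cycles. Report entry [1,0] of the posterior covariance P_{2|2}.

step 1: x^-=[1.9441, -2.8406]  P^-=[1.6287 -0.2885; -0.2885 0.7760]  S=[2.0333]  K=[0.8323; -0.2259]  nu=[-1.4090]  x^+=[0.7714, -2.5223]  P^+=[0.2204 0.0937; 0.0937 0.6723]
step 2: x^-=[1.3355, -3.1852]  P^-=[0.5963 -0.0827; -0.0827 1.1729]  S=[0.9294]  K=[0.6611; -0.3666]  nu=[-0.3963]  x^+=[1.0735, -3.0400]  P^+=[0.1900 0.1426; 0.1426 1.0480]

P_post[1,0] = 0.1426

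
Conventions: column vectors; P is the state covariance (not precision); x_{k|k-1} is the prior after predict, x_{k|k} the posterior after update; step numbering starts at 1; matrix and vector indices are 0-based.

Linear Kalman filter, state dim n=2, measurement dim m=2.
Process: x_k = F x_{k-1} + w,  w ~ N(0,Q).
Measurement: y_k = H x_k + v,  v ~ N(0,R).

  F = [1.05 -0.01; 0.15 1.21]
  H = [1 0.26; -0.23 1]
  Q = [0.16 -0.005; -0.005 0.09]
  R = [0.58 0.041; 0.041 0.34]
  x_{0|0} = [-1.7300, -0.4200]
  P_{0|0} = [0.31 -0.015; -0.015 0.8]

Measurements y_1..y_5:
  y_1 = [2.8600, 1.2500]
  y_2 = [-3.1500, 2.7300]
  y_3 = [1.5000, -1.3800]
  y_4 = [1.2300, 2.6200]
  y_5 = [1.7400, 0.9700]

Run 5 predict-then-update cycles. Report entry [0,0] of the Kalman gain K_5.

step 1: x^-=[-1.8123, -0.7677]  P^-=[0.5022 0.0151; 0.0151 1.2628]  S=[1.1754 0.2680; 0.2680 1.6224]  K=[0.4621 -0.1382; 0.1197 0.7564]  nu=[4.8719, 1.6009]  x^+=[0.2177, 1.0264]  P^+=[0.2544 0.0305; 0.0305 0.2691]
step 2: x^-=[0.2183, 1.2746]  P^-=[0.4399 0.0705; 0.0705 0.5008]  S=[1.0904 0.1363; 0.1363 0.8316]  K=[0.4337 -0.1080; 0.1135 0.5641]  nu=[-3.6997, 1.5056]  x^+=[-1.5489, 1.7038]  P^+=[0.2378 0.0358; 0.0358 0.2047]
step 3: x^-=[-1.6434, 1.8292]  P^-=[0.4215 0.0754; 0.0754 0.4080]  S=[1.0683 0.1210; 0.1210 0.7356]  K=[0.4241 -0.0991; 0.1118 0.5127]  nu=[2.6678, -3.5872]  x^+=[-0.1565, 0.2884]  P^+=[0.2323 0.0371; 0.0371 0.1874]
step 4: x^-=[-0.1672, 0.3255]  P^-=[0.4153 0.0764; 0.0764 0.3831]  S=[1.0610 0.1169; 0.1169 0.7099]  K=[0.4208 -0.0962; 0.1112 0.4966]  nu=[1.3126, 2.2560]  x^+=[0.1680, 1.5917]  P^+=[0.2304 0.0375; 0.0375 0.1820]
step 5: x^-=[0.1605, 1.9512]  P^-=[0.4132 0.0767; 0.0767 0.3753]  S=[1.0585 0.1157; 0.1157 0.7019]  K=[0.4196 -0.0953; 0.1110 0.4913]  nu=[1.0722, -0.9443]  x^+=[0.7004, 1.6063]  P^+=[0.2297 0.0376; 0.0376 0.1802]

K[0,0] = 0.4196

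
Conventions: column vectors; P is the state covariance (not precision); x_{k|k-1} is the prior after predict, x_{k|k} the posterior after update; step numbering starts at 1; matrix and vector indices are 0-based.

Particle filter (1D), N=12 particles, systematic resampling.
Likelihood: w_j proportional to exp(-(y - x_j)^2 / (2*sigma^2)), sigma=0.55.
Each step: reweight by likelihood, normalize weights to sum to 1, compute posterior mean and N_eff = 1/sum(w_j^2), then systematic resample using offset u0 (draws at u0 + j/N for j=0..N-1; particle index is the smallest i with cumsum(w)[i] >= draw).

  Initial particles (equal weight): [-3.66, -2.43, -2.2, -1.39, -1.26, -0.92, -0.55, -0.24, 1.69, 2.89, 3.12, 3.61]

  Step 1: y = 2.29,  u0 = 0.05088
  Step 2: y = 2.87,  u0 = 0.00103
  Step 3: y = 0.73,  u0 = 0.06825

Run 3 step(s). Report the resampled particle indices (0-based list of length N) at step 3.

step 1: w=[0.0000, 0.0000, 0.0000, 0.0000, 0.0000, 0.0000, 0.0000, 0.0000, 0.3728, 0.3728, 0.2165, 0.0379]  mean=2.5197  Neff=3.0652  idx=[8, 8, 8, 8, 9, 9, 9, 9, 9, 10, 10, 11]
step 2: w=[0.0132, 0.0132, 0.0132, 0.0132, 0.1314, 0.1314, 0.1314, 0.1314, 0.1314, 0.1186, 0.1186, 0.0532]  mean=2.9197  Neff=8.4764  idx=[0, 4, 4, 5, 6, 6, 7, 8, 8, 9, 10, 10]
step 3: w=[0.9828, 0.0020, 0.0020, 0.0020, 0.0020, 0.0020, 0.0020, 0.0020, 0.0020, 0.0004, 0.0004, 0.0004]  mean=1.7109  Neff=1.0353  idx=[0, 0, 0, 0, 0, 0, 0, 0, 0, 0, 0, 2]

resampled_idx = [0, 0, 0, 0, 0, 0, 0, 0, 0, 0, 0, 2]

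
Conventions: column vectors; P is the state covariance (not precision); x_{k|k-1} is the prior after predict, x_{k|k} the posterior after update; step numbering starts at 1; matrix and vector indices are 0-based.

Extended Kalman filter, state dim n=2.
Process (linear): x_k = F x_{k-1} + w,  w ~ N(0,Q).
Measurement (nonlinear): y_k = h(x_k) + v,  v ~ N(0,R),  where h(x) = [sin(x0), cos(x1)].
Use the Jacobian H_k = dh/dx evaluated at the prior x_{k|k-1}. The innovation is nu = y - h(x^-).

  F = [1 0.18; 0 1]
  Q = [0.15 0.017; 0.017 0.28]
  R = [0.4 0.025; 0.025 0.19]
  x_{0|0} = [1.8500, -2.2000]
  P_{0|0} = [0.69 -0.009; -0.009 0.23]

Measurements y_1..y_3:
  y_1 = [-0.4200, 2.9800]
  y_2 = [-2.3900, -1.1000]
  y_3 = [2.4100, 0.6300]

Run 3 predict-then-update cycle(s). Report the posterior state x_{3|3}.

step 1: x^-=[1.4540, -2.2000]  P^-=[0.8442 0.0494; 0.0494 0.5100]  H_jac=[0.1165 0.0000; 0.0000 0.8085]  S=[0.4115 0.0297; 0.0297 0.5234]  K=[0.2345 0.0630; -0.0430 0.7903]  nu=[-1.4132, 3.5685]  x^+=[1.3474, 0.6808]  P^+=[0.8186 0.0221; 0.0221 0.1844]
step 2: x^-=[1.4700, 0.6808]  P^-=[0.9825 0.0723; 0.0723 0.4644]  H_jac=[0.1006 0.0000; 0.0000 -0.6294]  S=[0.4100 0.0204; 0.0204 0.3740]  K=[0.2479 -0.1351; 0.0568 -0.7847]  nu=[-3.3849, -1.8771]  x^+=[0.8844, 1.9614]  P^+=[0.9519 0.0309; 0.0309 0.2346]
step 3: x^-=[1.2375, 1.9614]  P^-=[1.1206 0.0902; 0.0902 0.5146]  H_jac=[0.3272 0.0000; 0.0000 -0.9247]  S=[0.5200 -0.0023; -0.0023 0.6300]  K=[0.7046 -0.1298; 0.0534 -0.7551]  nu=[1.4650, 1.0107]  x^+=[2.1385, 1.2764]  P^+=[0.8514 0.0076; 0.0076 0.1537]

x_post = [2.1385, 1.2764]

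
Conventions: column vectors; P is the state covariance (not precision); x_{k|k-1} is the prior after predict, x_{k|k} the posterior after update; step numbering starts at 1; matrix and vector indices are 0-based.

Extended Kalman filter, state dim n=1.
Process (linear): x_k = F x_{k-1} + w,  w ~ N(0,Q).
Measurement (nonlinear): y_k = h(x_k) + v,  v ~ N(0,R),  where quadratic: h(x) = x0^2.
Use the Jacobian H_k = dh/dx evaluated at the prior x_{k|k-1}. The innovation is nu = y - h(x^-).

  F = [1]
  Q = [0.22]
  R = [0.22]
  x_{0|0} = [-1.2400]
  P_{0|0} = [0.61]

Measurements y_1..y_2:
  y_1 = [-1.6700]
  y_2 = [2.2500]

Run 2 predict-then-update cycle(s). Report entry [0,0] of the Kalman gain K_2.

K[0,0] = -0.0001

step 1: x^-=[-1.2400]  P^-=[0.8300]  H_jac=[-2.4800]  S=[5.3248]  K=[-0.3866]  nu=[-3.2076]  x^+=[-0.0001]  P^+=[0.0343]
step 2: x^-=[-0.0001]  P^-=[0.2543]  H_jac=[-0.0001]  S=[0.2200]  K=[-0.0001]  nu=[2.2500]  x^+=[-0.0003]  P^+=[0.2543]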